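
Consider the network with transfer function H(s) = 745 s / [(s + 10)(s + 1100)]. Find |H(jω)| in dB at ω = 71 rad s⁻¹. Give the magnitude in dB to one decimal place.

-3.5 dB

|j71| = 71
|j71 + 10| = √(71² + 10²) = 71.7
|j71 + 1100| = √(71² + 1100²) = 1102
|H(j71)| = 745 × 71 / (71.7 × 1102) = 0.66926
20 log₁₀(0.66926) = -3.49 dB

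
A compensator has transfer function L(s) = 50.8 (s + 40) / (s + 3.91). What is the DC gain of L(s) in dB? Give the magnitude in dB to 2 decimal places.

54.31 dB

L(0) = 50.8 × 40 / 3.91 = 519.69
20 log₁₀(519.69) = 54.315 dB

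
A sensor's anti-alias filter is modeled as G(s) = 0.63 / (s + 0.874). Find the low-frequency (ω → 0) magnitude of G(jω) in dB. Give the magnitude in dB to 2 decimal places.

-2.84 dB

G(0) = 0.63 / 0.874 = 0.72082
20 log₁₀(0.72082) = -2.843 dB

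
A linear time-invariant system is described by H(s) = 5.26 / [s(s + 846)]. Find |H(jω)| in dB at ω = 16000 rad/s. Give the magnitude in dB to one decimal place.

-153.8 dB

|j16000 + 846| = √(16000² + 846²) = 1.602e+04
|j16000| = 1.6e+04
|H(j16000)| = 5.26 / (1.602e+04 × 1.6e+04) = 2.0518e-08
20 log₁₀(2.0518e-08) = -153.76 dB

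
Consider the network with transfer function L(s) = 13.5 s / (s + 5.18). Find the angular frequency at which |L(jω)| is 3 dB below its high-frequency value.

5.18 rad/sec

For a single-pole high-pass, the −3 dB point is at the pole: ω = 5.18 rad/sec.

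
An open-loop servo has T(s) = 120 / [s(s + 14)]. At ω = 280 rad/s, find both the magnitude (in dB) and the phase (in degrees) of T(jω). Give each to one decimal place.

|j280 + 14| = √(280² + 14²) = 280.3
|j280| = 280
|T(j280)| = 120 / (280.3 × 280) = 0.0015287
20 log₁₀(0.0015287) = -56.31 dB
∠(j280 + 14) = arctan(280/14) = 87.14°
∠(j280) = 90.00°
∠T(j280) = − (87.14° + 90.00°) = -177.14°

|T| = -56.3 dB, ∠T = -177.1°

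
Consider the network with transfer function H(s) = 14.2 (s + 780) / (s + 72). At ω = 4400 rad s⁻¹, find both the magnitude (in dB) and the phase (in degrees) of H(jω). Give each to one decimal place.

|j4400 + 780| = √(4400² + 780²) = 4469
|j4400 + 72| = √(4400² + 72²) = 4401
|H(j4400)| = 14.2 × 4469 / 4401 = 14.419
20 log₁₀(14.419) = 23.18 dB
∠(j4400 + 780) = arctan(4400/780) = 79.95°
∠(j4400 + 72) = arctan(4400/72) = 89.06°
∠H(j4400) = 79.95° − 89.06° = -9.12°

|H| = 23.2 dB, ∠H = -9.1 deg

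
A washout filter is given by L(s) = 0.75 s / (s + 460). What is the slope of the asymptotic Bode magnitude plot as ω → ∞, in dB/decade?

With 1 zero and 1 pole, the high-frequency asymptotic slope is 20 × (1 − 1) = 0 dB/decade.

0 dB/decade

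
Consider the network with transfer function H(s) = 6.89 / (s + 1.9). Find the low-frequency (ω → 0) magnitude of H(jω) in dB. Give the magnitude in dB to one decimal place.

H(0) = 6.89 / 1.9 = 3.6263
20 log₁₀(3.6263) = 11.19 dB

11.2 dB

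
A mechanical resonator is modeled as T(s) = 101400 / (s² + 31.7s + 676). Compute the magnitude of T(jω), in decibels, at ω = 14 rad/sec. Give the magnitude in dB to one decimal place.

43.8 dB

|(j14)² + 31.7(j14) + 676| = |480 + j443.8| = 653.7
|T(j14)| = 101400 / 653.7 = 155.11
20 log₁₀(155.11) = 43.81 dB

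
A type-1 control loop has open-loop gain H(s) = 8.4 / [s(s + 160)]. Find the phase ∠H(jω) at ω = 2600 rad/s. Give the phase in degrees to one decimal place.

-176.5°

∠(j2600 + 160) = arctan(2600/160) = 86.48°
∠(j2600) = 90.00°
∠H(j2600) = − (86.48° + 90.00°) = -176.48°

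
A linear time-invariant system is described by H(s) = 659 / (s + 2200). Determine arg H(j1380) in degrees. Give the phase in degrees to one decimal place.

-32.1°

∠(j1380 + 2200) = arctan(1380/2200) = 32.10°
∠H(j1380) = −32.10° = -32.10°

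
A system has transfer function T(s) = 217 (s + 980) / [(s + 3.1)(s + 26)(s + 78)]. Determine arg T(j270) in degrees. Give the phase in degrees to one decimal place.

∠(j270 + 980) = arctan(270/980) = 15.40°
∠(j270 + 3.1) = arctan(270/3.1) = 89.34°
∠(j270 + 26) = arctan(270/26) = 84.50°
∠(j270 + 78) = arctan(270/78) = 73.89°
∠T(j270) = 15.40° − (89.34° + 84.50° + 73.89°) = -232.32°

-232.3°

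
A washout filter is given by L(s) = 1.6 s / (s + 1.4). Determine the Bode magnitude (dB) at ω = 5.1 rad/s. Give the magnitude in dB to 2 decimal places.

|j5.1| = 5.1
|j5.1 + 1.4| = √(5.1² + 1.4²) = 5.289
|L(j5.1)| = 1.6 × 5.1 / 5.289 = 1.5429
20 log₁₀(1.5429) = 3.767 dB

3.77 dB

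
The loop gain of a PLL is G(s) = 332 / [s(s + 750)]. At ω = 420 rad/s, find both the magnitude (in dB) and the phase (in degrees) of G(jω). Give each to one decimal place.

|j420 + 750| = √(420² + 750²) = 859.6
|j420| = 420
|G(j420)| = 332 / (859.6 × 420) = 0.00091959
20 log₁₀(0.00091959) = -60.73 dB
∠(j420 + 750) = arctan(420/750) = 29.25°
∠(j420) = 90.00°
∠G(j420) = − (29.25° + 90.00°) = -119.25°

|G| = -60.7 dB, ∠G = -119.2°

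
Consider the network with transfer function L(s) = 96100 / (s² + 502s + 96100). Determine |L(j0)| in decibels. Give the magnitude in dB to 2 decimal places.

0.00 dB

L(0) = 96100 / 96100 = 1
20 log₁₀(1) = 0.000 dB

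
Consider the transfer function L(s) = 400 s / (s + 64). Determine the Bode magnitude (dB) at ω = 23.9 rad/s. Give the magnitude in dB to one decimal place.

42.9 dB

|j23.9| = 23.9
|j23.9 + 64| = √(23.9² + 64²) = 68.32
|L(j23.9)| = 400 × 23.9 / 68.32 = 139.94
20 log₁₀(139.94) = 42.92 dB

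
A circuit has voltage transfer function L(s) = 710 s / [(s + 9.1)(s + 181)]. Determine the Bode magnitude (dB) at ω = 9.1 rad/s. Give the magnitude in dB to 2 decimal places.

|j9.1| = 9.1
|j9.1 + 9.1| = √(9.1² + 9.1²) = 12.87
|j9.1 + 181| = √(9.1² + 181²) = 181.2
|L(j9.1)| = 710 × 9.1 / (12.87 × 181.2) = 2.7702
20 log₁₀(2.7702) = 8.850 dB

8.85 dB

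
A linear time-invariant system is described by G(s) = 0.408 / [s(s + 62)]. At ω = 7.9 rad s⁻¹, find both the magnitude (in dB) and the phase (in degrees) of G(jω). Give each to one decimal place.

|G| = -61.7 dB, ∠G = -97.3°

|j7.9 + 62| = √(7.9² + 62²) = 62.5
|j7.9| = 7.9
|G(j7.9)| = 0.408 / (62.5 × 7.9) = 0.00082631
20 log₁₀(0.00082631) = -61.66 dB
∠(j7.9 + 62) = arctan(7.9/62) = 7.26°
∠(j7.9) = 90.00°
∠G(j7.9) = − (7.26° + 90.00°) = -97.26°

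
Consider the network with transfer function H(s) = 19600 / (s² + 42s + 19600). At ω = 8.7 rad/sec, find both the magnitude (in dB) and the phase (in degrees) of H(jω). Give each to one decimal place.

|H| = 0.0 dB, ∠H = -1.1°

|(j8.7)² + 42(j8.7) + 19600| = |19524 + j365.4| = 1.953e+04
|H(j8.7)| = 19600 / 1.953e+04 = 1.0037
20 log₁₀(1.0037) = 0.03 dB
∠[(j8.7)² + 42(j8.7) + 19600] = ∠[19524 + j365.4] = 1.07°
∠H(j8.7) = −1.07° = -1.07°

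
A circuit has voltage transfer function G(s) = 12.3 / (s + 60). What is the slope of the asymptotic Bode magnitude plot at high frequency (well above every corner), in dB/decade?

-20 dB/decade

With 0 zeros and 1 pole, the high-frequency asymptotic slope is 20 × (0 − 1) = -20 dB/decade.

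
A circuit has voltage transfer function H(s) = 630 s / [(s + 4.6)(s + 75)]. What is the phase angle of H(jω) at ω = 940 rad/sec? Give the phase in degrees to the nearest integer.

-85°

∠(j940) = 90.00°
∠(j940 + 4.6) = arctan(940/4.6) = 89.72°
∠(j940 + 75) = arctan(940/75) = 85.44°
∠H(j940) = 90.00° − (89.72° + 85.44°) = -85.16°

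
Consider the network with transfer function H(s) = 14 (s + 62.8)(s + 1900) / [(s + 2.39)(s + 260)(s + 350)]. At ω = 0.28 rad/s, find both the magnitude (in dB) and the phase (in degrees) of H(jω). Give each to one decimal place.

|H| = 17.6 dB, ∠H = -6.5°

|j0.28 + 62.8| = √(0.28² + 62.8²) = 62.8
|j0.28 + 1900| = √(0.28² + 1900²) = 1900
|j0.28 + 2.39| = √(0.28² + 2.39²) = 2.406
|j0.28 + 260| = √(0.28² + 260²) = 260
|j0.28 + 350| = √(0.28² + 350²) = 350
|H(j0.28)| = 14 × 62.8 × 1900 / (2.406 × 260 × 350) = 7.6286
20 log₁₀(7.6286) = 17.65 dB
∠(j0.28 + 62.8) = arctan(0.28/62.8) = 0.26°
∠(j0.28 + 1900) = arctan(0.28/1900) = 0.01°
∠(j0.28 + 2.39) = arctan(0.28/2.39) = 6.68°
∠(j0.28 + 260) = arctan(0.28/260) = 0.06°
∠(j0.28 + 350) = arctan(0.28/350) = 0.05°
∠H(j0.28) = 0.26° + 0.01° − (6.68° + 0.06° + 0.05°) = -6.53°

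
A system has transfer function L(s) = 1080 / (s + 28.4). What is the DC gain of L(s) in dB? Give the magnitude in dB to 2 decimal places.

L(0) = 1080 / 28.4 = 38.028
20 log₁₀(38.028) = 31.602 dB

31.60 dB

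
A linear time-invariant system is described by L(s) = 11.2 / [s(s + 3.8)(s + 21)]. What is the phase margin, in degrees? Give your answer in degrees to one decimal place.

Gain crossover: |L(jω)| = 1 at ω ≈ 0.14 rad/s.
∠L(j0.14) = −90° − arctan(0.14/3.8) − arctan(0.14/21) ≈ -92.50°
PM = 180° + (-92.50°) = 87.50°

87.5°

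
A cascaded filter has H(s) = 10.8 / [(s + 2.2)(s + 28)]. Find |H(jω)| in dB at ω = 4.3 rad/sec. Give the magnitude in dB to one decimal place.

|j4.3 + 2.2| = √(4.3² + 2.2²) = 4.83
|j4.3 + 28| = √(4.3² + 28²) = 28.33
|H(j4.3)| = 10.8 / (4.83 × 28.33) = 0.078931
20 log₁₀(0.078931) = -22.06 dB

-22.1 dB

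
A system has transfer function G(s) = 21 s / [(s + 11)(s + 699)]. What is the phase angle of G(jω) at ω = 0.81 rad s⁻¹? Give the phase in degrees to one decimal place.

∠(j0.81) = 90.00°
∠(j0.81 + 11) = arctan(0.81/11) = 4.21°
∠(j0.81 + 699) = arctan(0.81/699) = 0.07°
∠G(j0.81) = 90.00° − (4.21° + 0.07°) = 85.72°

85.7°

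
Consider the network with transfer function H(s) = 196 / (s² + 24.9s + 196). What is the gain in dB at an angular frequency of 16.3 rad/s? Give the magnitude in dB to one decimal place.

-6.4 dB

|(j16.3)² + 24.9(j16.3) + 196| = |-69.69 + j405.87| = 411.8
|H(j16.3)| = 196 / 411.8 = 0.47595
20 log₁₀(0.47595) = -6.45 dB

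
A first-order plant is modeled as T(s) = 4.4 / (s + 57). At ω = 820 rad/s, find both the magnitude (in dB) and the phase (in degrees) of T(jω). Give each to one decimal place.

|T| = -45.4 dB, ∠T = -86.0°

|j820 + 57| = √(820² + 57²) = 822
|T(j820)| = 4.4 / 822 = 0.0053529
20 log₁₀(0.0053529) = -45.43 dB
∠(j820 + 57) = arctan(820/57) = 86.02°
∠T(j820) = −86.02° = -86.02°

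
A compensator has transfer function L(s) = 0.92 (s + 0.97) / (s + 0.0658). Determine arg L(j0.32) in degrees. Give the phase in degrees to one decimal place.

∠(j0.32 + 0.97) = arctan(0.32/0.97) = 18.26°
∠(j0.32 + 0.0658) = arctan(0.32/0.0658) = 78.38°
∠L(j0.32) = 18.26° − 78.38° = -60.12°

-60.1°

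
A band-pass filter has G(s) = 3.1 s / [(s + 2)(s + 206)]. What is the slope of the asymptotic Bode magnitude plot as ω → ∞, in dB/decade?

-20 dB/decade

With 1 zero and 2 poles, the high-frequency asymptotic slope is 20 × (1 − 2) = -20 dB/decade.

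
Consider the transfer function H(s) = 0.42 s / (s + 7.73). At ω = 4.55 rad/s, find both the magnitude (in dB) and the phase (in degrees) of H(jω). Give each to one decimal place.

|j4.55| = 4.55
|j4.55 + 7.73| = √(4.55² + 7.73²) = 8.97
|H(j4.55)| = 0.42 × 4.55 / 8.97 = 0.21305
20 log₁₀(0.21305) = -13.43 dB
∠(j4.55) = 90.00°
∠(j4.55 + 7.73) = arctan(4.55/7.73) = 30.48°
∠H(j4.55) = 90.00° − 30.48° = 59.52°

|H| = -13.4 dB, ∠H = 59.5°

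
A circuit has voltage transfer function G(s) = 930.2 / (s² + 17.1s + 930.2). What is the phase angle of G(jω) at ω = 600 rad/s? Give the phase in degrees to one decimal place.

∠[(j600)² + 17.1(j600) + 930.2] = ∠[-3.5907e+05 + j10260] = 178.36°
∠G(j600) = −178.36° = -178.36°

-178.4°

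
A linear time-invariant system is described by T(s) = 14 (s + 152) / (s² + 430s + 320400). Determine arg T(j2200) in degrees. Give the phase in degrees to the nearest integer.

∠(j2200 + 152) = arctan(2200/152) = 86.05°
∠[(j2200)² + 430(j2200) + 320400] = ∠[-4.5196e+06 + j9.46e+05] = 168.18°
∠T(j2200) = 86.05° − 168.18° = -82.13°

-82°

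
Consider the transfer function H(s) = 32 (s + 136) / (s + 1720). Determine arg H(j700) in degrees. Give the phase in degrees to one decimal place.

56.9 deg

∠(j700 + 136) = arctan(700/136) = 79.01°
∠(j700 + 1720) = arctan(700/1720) = 22.15°
∠H(j700) = 79.01° − 22.15° = 56.86°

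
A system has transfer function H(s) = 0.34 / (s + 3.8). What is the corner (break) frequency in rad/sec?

3.8 rad/sec

The single real pole at s = −3.8 gives a corner at ω = 3.8 rad/sec.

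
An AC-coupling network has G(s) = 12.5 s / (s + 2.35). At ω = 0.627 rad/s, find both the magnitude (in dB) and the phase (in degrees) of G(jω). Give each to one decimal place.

|G| = 10.2 dB, ∠G = 75.1°

|j0.627| = 0.627
|j0.627 + 2.35| = √(0.627² + 2.35²) = 2.432
|G(j0.627)| = 12.5 × 0.627 / 2.432 = 3.2224
20 log₁₀(3.2224) = 10.16 dB
∠(j0.627) = 90.00°
∠(j0.627 + 2.35) = arctan(0.627/2.35) = 14.94°
∠G(j0.627) = 90.00° − 14.94° = 75.06°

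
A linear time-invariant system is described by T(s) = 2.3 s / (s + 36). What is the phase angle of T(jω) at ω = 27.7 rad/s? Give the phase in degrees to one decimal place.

52.4 deg

∠(j27.7) = 90.00°
∠(j27.7 + 36) = arctan(27.7/36) = 37.58°
∠T(j27.7) = 90.00° − 37.58° = 52.42°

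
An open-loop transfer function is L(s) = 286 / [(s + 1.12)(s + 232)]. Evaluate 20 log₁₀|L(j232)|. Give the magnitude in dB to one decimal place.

-48.5 dB

|j232 + 1.12| = √(232² + 1.12²) = 232
|j232 + 232| = √(232² + 232²) = 328.1
|L(j232)| = 286 / (232 × 328.1) = 0.0037572
20 log₁₀(0.0037572) = -48.50 dB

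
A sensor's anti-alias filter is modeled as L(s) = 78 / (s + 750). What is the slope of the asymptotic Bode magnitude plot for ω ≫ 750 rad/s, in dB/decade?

With 0 zeros and 1 pole, the high-frequency asymptotic slope is 20 × (0 − 1) = -20 dB/decade.

-20 dB/decade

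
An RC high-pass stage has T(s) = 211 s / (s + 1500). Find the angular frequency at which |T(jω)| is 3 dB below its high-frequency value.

1500 rad/s

For a single-pole high-pass, the −3 dB point is at the pole: ω = 1500 rad/s.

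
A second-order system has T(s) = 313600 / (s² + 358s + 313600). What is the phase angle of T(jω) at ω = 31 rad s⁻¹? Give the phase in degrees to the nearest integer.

∠[(j31)² + 358(j31) + 313600] = ∠[3.1264e+05 + j11098] = 2.03°
∠T(j31) = −2.03° = -2.03°

-2°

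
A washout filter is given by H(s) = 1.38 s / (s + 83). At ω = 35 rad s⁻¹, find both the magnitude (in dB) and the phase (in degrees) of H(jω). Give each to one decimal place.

|j35| = 35
|j35 + 83| = √(35² + 83²) = 90.08
|H(j35)| = 1.38 × 35 / 90.08 = 0.5362
20 log₁₀(0.5362) = -5.41 dB
∠(j35) = 90.00°
∠(j35 + 83) = arctan(35/83) = 22.86°
∠H(j35) = 90.00° − 22.86° = 67.14°

|H| = -5.4 dB, ∠H = 67.1°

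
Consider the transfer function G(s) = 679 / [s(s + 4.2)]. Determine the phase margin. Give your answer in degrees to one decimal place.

9.2 deg

Gain crossover: |G(jω)| = 1 at ω ≈ 25.9 rad/s.
∠G(j25.9) = −90° − arctan(25.9/4.2) ≈ -170.79°
PM = 180° + (-170.79°) = 9.21°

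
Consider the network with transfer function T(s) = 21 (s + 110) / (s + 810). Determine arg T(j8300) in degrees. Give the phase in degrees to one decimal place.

∠(j8300 + 110) = arctan(8300/110) = 89.24°
∠(j8300 + 810) = arctan(8300/810) = 84.43°
∠T(j8300) = 89.24° − 84.43° = 4.81°

4.8 deg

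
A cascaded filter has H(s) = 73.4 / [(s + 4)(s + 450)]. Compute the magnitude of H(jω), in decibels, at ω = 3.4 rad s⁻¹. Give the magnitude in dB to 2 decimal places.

|j3.4 + 4| = √(3.4² + 4²) = 5.25
|j3.4 + 450| = √(3.4² + 450²) = 450
|H(j3.4)| = 73.4 / (5.25 × 450) = 0.031069
20 log₁₀(0.031069) = -30.153 dB

-30.15 dB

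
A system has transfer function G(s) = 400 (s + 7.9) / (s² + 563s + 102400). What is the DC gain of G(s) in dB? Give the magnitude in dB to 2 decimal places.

-30.21 dB

G(0) = 400 × 7.9 / 102400 = 0.030859
20 log₁₀(0.030859) = -30.212 dB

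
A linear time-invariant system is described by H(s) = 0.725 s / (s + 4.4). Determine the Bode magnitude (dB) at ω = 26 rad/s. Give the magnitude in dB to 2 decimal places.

-2.92 dB

|j26| = 26
|j26 + 4.4| = √(26² + 4.4²) = 26.37
|H(j26)| = 0.725 × 26 / 26.37 = 0.71484
20 log₁₀(0.71484) = -2.916 dB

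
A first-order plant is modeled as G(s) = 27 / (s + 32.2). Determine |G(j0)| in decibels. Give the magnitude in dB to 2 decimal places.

G(0) = 27 / 32.2 = 0.83851
20 log₁₀(0.83851) = -1.530 dB

-1.53 dB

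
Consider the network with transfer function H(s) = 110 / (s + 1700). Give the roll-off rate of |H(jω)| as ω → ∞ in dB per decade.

-20 dB/decade

With 0 zeros and 1 pole, the high-frequency asymptotic slope is 20 × (0 − 1) = -20 dB/decade.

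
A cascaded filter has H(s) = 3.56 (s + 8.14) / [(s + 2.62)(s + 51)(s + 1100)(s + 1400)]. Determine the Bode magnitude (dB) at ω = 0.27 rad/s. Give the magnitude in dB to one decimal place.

|j0.27 + 8.14| = √(0.27² + 8.14²) = 8.144
|j0.27 + 2.62| = √(0.27² + 2.62²) = 2.634
|j0.27 + 51| = √(0.27² + 51²) = 51
|j0.27 + 1100| = √(0.27² + 1100²) = 1100
|j0.27 + 1400| = √(0.27² + 1400²) = 1400
|H(j0.27)| = 3.56 × 8.144 / (2.634 × 51 × 1100 × 1400) = 1.4016e-07
20 log₁₀(1.4016e-07) = -137.07 dB

-137.1 dB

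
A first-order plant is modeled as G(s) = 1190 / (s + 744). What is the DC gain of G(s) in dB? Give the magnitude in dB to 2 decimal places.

G(0) = 1190 / 744 = 1.5995
20 log₁₀(1.5995) = 4.079 dB

4.08 dB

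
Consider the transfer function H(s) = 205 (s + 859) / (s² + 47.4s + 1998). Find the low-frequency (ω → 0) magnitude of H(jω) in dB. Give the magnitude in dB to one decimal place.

38.9 dB

H(0) = 205 × 859 / 1998 = 88.136
20 log₁₀(88.136) = 38.90 dB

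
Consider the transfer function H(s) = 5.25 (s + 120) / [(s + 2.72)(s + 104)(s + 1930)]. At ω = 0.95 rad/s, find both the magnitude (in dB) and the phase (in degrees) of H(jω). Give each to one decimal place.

|j0.95 + 120| = √(0.95² + 120²) = 120
|j0.95 + 2.72| = √(0.95² + 2.72²) = 2.881
|j0.95 + 104| = √(0.95² + 104²) = 104
|j0.95 + 1930| = √(0.95² + 1930²) = 1930
|H(j0.95)| = 5.25 × 120 / (2.881 × 104 × 1930) = 0.0010894
20 log₁₀(0.0010894) = -59.26 dB
∠(j0.95 + 120) = arctan(0.95/120) = 0.45°
∠(j0.95 + 2.72) = arctan(0.95/2.72) = 19.25°
∠(j0.95 + 104) = arctan(0.95/104) = 0.52°
∠(j0.95 + 1930) = arctan(0.95/1930) = 0.03°
∠H(j0.95) = 0.45° − (19.25° + 0.52° + 0.03°) = -19.35°

|H| = -59.3 dB, ∠H = -19.4°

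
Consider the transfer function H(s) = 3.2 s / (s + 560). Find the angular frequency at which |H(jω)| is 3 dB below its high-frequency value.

For a single-pole high-pass, the −3 dB point is at the pole: ω = 560 rad/s.

560 rad/s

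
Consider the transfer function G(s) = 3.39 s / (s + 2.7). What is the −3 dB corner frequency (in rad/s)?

2.7 rad/s

For a single-pole high-pass, the −3 dB point is at the pole: ω = 2.7 rad/s.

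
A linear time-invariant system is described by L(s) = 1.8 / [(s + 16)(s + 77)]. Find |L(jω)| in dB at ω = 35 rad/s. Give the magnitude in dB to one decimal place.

|j35 + 16| = √(35² + 16²) = 38.48
|j35 + 77| = √(35² + 77²) = 84.58
|L(j35)| = 1.8 / (38.48 × 84.58) = 0.00055299
20 log₁₀(0.00055299) = -65.15 dB

-65.1 dB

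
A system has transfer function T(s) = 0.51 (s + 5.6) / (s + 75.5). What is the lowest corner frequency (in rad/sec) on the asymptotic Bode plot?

Break frequencies occur at each pole and zero magnitude: 5.6 rad/sec, 75.5 rad/sec.
The lowest is 5.6 rad/sec.

5.6 rad/sec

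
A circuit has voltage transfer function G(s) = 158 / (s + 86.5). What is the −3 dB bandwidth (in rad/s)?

86.5 rad/s

For a single-pole low-pass, the −3 dB point is at the pole: ω = 86.5 rad/s.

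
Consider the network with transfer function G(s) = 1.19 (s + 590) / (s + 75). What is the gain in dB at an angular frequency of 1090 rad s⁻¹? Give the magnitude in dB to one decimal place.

2.6 dB

|j1090 + 590| = √(1090² + 590²) = 1239
|j1090 + 75| = √(1090² + 75²) = 1093
|G(j1090)| = 1.19 × 1239 / 1093 = 1.35
20 log₁₀(1.35) = 2.61 dB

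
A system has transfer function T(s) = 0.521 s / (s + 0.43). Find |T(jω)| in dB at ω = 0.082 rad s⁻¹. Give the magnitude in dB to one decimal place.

|j0.082| = 0.082
|j0.082 + 0.43| = √(0.082² + 0.43²) = 0.4377
|T(j0.082)| = 0.521 × 0.082 / 0.4377 = 0.097595
20 log₁₀(0.097595) = -20.21 dB

-20.2 dB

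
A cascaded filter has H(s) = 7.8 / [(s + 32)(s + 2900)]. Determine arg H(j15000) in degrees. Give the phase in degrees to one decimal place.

-168.9°

∠(j15000 + 32) = arctan(15000/32) = 89.88°
∠(j15000 + 2900) = arctan(15000/2900) = 79.06°
∠H(j15000) = − (89.88° + 79.06°) = -168.94°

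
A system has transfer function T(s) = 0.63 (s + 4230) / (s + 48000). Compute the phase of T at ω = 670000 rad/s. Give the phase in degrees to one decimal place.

3.7°

∠(j670000 + 4230) = arctan(670000/4230) = 89.64°
∠(j670000 + 48000) = arctan(670000/48000) = 85.90°
∠T(j670000) = 89.64° − 85.90° = 3.74°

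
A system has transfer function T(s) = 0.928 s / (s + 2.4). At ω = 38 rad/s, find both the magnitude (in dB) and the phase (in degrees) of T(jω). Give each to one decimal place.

|j38| = 38
|j38 + 2.4| = √(38² + 2.4²) = 38.08
|T(j38)| = 0.928 × 38 / 38.08 = 0.92615
20 log₁₀(0.92615) = -0.67 dB
∠(j38) = 90.00°
∠(j38 + 2.4) = arctan(38/2.4) = 86.39°
∠T(j38) = 90.00° − 86.39° = 3.61°

|T| = -0.7 dB, ∠T = 3.6 deg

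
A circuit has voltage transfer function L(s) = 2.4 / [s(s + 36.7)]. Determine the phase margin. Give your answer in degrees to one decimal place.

Gain crossover: |L(jω)| = 1 at ω ≈ 0.0654 rad/sec.
∠L(j0.0654) = −90° − arctan(0.0654/36.7) ≈ -90.10°
PM = 180° + (-90.10°) = 89.90°

89.9°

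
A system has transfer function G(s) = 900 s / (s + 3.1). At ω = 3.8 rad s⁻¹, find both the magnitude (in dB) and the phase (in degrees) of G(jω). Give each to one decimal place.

|G| = 56.9 dB, ∠G = 39.2°

|j3.8| = 3.8
|j3.8 + 3.1| = √(3.8² + 3.1²) = 4.904
|G(j3.8)| = 900 × 3.8 / 4.904 = 697.38
20 log₁₀(697.38) = 56.87 dB
∠(j3.8) = 90.00°
∠(j3.8 + 3.1) = arctan(3.8/3.1) = 50.79°
∠G(j3.8) = 90.00° − 50.79° = 39.21°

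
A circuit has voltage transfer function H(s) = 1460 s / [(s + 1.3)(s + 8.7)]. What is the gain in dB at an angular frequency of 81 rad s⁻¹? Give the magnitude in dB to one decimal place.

|j81| = 81
|j81 + 1.3| = √(81² + 1.3²) = 81.01
|j81 + 8.7| = √(81² + 8.7²) = 81.47
|H(j81)| = 1460 × 81 / (81.01 × 81.47) = 17.919
20 log₁₀(17.919) = 25.07 dB

25.1 dB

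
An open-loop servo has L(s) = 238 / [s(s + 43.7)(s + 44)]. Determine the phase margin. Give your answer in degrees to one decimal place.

Gain crossover: |L(jω)| = 1 at ω ≈ 0.124 rad s⁻¹.
∠L(j0.124) = −90° − arctan(0.124/43.7) − arctan(0.124/44) ≈ -90.32°
PM = 180° + (-90.32°) = 89.68°

89.7°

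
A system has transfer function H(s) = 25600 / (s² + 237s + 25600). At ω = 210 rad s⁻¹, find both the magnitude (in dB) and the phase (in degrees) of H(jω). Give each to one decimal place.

|H| = -6.3 dB, ∠H = -110.4°

|(j210)² + 237(j210) + 25600| = |-18500 + j49770| = 5.31e+04
|H(j210)| = 25600 / 5.31e+04 = 0.48214
20 log₁₀(0.48214) = -6.34 dB
∠[(j210)² + 237(j210) + 25600] = ∠[-18500 + j49770] = 110.39°
∠H(j210) = −110.39° = -110.39°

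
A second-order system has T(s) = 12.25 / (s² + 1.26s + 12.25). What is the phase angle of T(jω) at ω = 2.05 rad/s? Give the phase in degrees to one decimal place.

∠[(j2.05)² + 1.26(j2.05) + 12.25] = ∠[8.0475 + j2.583] = 17.80°
∠T(j2.05) = −17.80° = -17.80°

-17.8°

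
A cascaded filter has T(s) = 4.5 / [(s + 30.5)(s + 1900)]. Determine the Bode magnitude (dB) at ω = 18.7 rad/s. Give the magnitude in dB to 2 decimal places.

-83.58 dB

|j18.7 + 30.5| = √(18.7² + 30.5²) = 35.78
|j18.7 + 1900| = √(18.7² + 1900²) = 1900
|T(j18.7)| = 4.5 / (35.78 × 1900) = 6.6198e-05
20 log₁₀(6.6198e-05) = -83.583 dB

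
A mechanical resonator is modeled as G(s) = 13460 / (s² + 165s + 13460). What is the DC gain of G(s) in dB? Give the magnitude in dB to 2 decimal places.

G(0) = 13460 / 13460 = 1
20 log₁₀(1) = 0.000 dB

0.00 dB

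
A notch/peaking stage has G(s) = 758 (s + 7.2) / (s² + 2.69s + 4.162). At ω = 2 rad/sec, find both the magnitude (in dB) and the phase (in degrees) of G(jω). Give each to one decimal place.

|G| = 60.4 dB, ∠G = -72.8°

|j2 + 7.2| = √(2² + 7.2²) = 7.473
|(j2)² + 2.69(j2) + 4.162| = |0.162 + j5.38| = 5.382
|G(j2)| = 758 × 7.473 / 5.382 = 1052.4
20 log₁₀(1052.4) = 60.44 dB
∠(j2 + 7.2) = arctan(2/7.2) = 15.52°
∠[(j2)² + 2.69(j2) + 4.162] = ∠[0.162 + j5.38] = 88.28°
∠G(j2) = 15.52° − 88.28° = -72.75°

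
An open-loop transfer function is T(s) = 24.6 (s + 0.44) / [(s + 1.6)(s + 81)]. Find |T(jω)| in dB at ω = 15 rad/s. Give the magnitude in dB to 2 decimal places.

|j15 + 0.44| = √(15² + 0.44²) = 15.01
|j15 + 1.6| = √(15² + 1.6²) = 15.09
|j15 + 81| = √(15² + 81²) = 82.38
|T(j15)| = 24.6 × 15.01 / (15.09 × 82.38) = 0.29707
20 log₁₀(0.29707) = -10.543 dB

-10.54 dB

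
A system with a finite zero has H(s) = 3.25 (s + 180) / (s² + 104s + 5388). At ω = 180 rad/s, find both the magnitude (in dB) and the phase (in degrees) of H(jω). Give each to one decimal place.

|H| = -32.0 dB, ∠H = -100.3°

|j180 + 180| = √(180² + 180²) = 254.6
|(j180)² + 104(j180) + 5388| = |-27012 + j18720| = 3.286e+04
|H(j180)| = 3.25 × 254.6 / 3.286e+04 = 0.025173
20 log₁₀(0.025173) = -31.98 dB
∠(j180 + 180) = arctan(180/180) = 45.00°
∠[(j180)² + 104(j180) + 5388] = ∠[-27012 + j18720] = 145.28°
∠H(j180) = 45.00° − 145.28° = -100.28°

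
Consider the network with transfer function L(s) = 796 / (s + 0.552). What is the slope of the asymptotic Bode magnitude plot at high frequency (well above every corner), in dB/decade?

With 0 zeros and 1 pole, the high-frequency asymptotic slope is 20 × (0 − 1) = -20 dB/decade.

-20 dB/decade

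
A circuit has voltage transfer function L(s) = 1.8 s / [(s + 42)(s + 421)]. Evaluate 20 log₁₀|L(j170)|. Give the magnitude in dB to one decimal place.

-48.3 dB

|j170| = 170
|j170 + 42| = √(170² + 42²) = 175.1
|j170 + 421| = √(170² + 421²) = 454
|L(j170)| = 1.8 × 170 / (175.1 × 454) = 0.0038488
20 log₁₀(0.0038488) = -48.29 dB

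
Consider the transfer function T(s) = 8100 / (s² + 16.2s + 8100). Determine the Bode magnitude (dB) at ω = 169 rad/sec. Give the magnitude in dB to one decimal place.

|(j169)² + 16.2(j169) + 8100| = |-20461 + j2737.8| = 2.064e+04
|T(j169)| = 8100 / 2.064e+04 = 0.39238
20 log₁₀(0.39238) = -8.13 dB

-8.1 dB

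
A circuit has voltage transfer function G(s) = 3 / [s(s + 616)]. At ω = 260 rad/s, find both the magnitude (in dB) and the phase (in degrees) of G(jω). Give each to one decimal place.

|G| = -95.3 dB, ∠G = -112.9 deg

|j260 + 616| = √(260² + 616²) = 668.6
|j260| = 260
|G(j260)| = 3 / (668.6 × 260) = 1.7257e-05
20 log₁₀(1.7257e-05) = -95.26 dB
∠(j260 + 616) = arctan(260/616) = 22.88°
∠(j260) = 90.00°
∠G(j260) = − (22.88° + 90.00°) = -112.88°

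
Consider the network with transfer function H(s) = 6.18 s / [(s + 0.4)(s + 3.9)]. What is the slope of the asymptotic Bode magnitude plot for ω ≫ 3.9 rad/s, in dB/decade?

With 1 zero and 2 poles, the high-frequency asymptotic slope is 20 × (1 − 2) = -20 dB/decade.

-20 dB/decade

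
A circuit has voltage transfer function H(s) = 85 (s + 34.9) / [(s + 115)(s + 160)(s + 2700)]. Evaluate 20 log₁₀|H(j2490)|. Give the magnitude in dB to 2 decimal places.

|j2490 + 34.9| = √(2490² + 34.9²) = 2490
|j2490 + 115| = √(2490² + 115²) = 2493
|j2490 + 160| = √(2490² + 160²) = 2495
|j2490 + 2700| = √(2490² + 2700²) = 3673
|H(j2490)| = 85 × 2490 / (2493 × 2495 × 3673) = 9.2661e-06
20 log₁₀(9.2661e-06) = -100.662 dB

-100.66 dB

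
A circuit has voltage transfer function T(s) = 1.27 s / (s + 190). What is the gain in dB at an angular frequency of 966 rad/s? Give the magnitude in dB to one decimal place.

|j966| = 966
|j966 + 190| = √(966² + 190²) = 984.5
|T(j966)| = 1.27 × 966 / 984.5 = 1.2461
20 log₁₀(1.2461) = 1.91 dB

1.9 dB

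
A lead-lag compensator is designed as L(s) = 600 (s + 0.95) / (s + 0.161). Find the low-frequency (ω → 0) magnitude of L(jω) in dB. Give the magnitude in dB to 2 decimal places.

70.98 dB

L(0) = 600 × 0.95 / 0.161 = 3540.4
20 log₁₀(3540.4) = 70.981 dB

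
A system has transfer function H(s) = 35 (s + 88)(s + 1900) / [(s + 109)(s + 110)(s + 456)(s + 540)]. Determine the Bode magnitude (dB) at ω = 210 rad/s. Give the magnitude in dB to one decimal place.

|j210 + 88| = √(210² + 88²) = 227.7
|j210 + 1900| = √(210² + 1900²) = 1912
|j210 + 109| = √(210² + 109²) = 236.6
|j210 + 110| = √(210² + 110²) = 237.1
|j210 + 456| = √(210² + 456²) = 502
|j210 + 540| = √(210² + 540²) = 579.4
|H(j210)| = 35 × 227.7 × 1912 / (236.6 × 237.1 × 502 × 579.4) = 0.00093371
20 log₁₀(0.00093371) = -60.60 dB

-60.6 dB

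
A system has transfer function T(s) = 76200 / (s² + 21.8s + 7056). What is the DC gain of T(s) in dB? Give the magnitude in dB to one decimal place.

T(0) = 76200 / 7056 = 10.799
20 log₁₀(10.799) = 20.67 dB

20.7 dB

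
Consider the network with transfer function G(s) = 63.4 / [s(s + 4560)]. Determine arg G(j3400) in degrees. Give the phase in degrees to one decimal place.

-126.7°

∠(j3400 + 4560) = arctan(3400/4560) = 36.71°
∠(j3400) = 90.00°
∠G(j3400) = − (36.71° + 90.00°) = -126.71°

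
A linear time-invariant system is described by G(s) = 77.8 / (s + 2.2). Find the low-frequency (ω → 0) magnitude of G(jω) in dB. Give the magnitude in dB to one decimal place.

31.0 dB

G(0) = 77.8 / 2.2 = 35.364
20 log₁₀(35.364) = 30.97 dB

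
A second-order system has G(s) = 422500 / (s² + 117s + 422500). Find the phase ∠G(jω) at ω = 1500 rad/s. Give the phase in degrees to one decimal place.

-174.5 deg

∠[(j1500)² + 117(j1500) + 422500] = ∠[-1.8275e+06 + j1.755e+05] = 174.51°
∠G(j1500) = −174.51° = -174.51°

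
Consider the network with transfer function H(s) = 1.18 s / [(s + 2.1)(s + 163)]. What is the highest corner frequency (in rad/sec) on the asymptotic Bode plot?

Break frequencies occur at each pole and zero magnitude: 2.1 rad/sec, 163 rad/sec.
The highest is 163 rad/sec.

163 rad/sec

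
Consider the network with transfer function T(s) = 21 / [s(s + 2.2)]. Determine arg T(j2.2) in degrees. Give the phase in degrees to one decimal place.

∠(j2.2 + 2.2) = arctan(2.2/2.2) = 45.00°
∠(j2.2) = 90.00°
∠T(j2.2) = − (45.00° + 90.00°) = -135.00°

-135.0°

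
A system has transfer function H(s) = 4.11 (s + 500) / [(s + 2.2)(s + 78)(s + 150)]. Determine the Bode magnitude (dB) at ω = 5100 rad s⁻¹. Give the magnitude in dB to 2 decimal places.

-135.99 dB

|j5100 + 500| = √(5100² + 500²) = 5124
|j5100 + 2.2| = √(5100² + 2.2²) = 5100
|j5100 + 78| = √(5100² + 78²) = 5101
|j5100 + 150| = √(5100² + 150²) = 5102
|H(j5100)| = 4.11 × 5124 / (5100 × 5101 × 5102) = 1.5869e-07
20 log₁₀(1.5869e-07) = -135.989 dB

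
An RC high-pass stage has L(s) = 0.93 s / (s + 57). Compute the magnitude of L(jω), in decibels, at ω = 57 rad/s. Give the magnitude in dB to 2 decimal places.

|j57| = 57
|j57 + 57| = √(57² + 57²) = 80.61
|L(j57)| = 0.93 × 57 / 80.61 = 0.65761
20 log₁₀(0.65761) = -3.641 dB

-3.64 dB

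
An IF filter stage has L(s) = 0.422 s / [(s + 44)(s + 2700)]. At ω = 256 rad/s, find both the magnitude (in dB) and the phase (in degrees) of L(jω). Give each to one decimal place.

|L| = -76.3 dB, ∠L = 4.3°

|j256| = 256
|j256 + 44| = √(256² + 44²) = 259.8
|j256 + 2700| = √(256² + 2700²) = 2712
|L(j256)| = 0.422 × 256 / (259.8 × 2712) = 0.00015335
20 log₁₀(0.00015335) = -76.29 dB
∠(j256) = 90.00°
∠(j256 + 44) = arctan(256/44) = 80.25°
∠(j256 + 2700) = arctan(256/2700) = 5.42°
∠L(j256) = 90.00° − (80.25° + 5.42°) = 4.34°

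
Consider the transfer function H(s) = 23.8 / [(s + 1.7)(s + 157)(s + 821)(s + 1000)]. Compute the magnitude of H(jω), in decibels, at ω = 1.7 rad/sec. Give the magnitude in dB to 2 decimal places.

-142.29 dB

|j1.7 + 1.7| = √(1.7² + 1.7²) = 2.404
|j1.7 + 157| = √(1.7² + 157²) = 157
|j1.7 + 821| = √(1.7² + 821²) = 821
|j1.7 + 1000| = √(1.7² + 1000²) = 1000
|H(j1.7)| = 23.8 / (2.404 × 157 × 821 × 1000) = 7.6797e-08
20 log₁₀(7.6797e-08) = -142.293 dB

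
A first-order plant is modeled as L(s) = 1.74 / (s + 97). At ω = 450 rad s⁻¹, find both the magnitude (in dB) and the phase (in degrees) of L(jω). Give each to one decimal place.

|L| = -48.5 dB, ∠L = -77.8°

|j450 + 97| = √(450² + 97²) = 460.3
|L(j450)| = 1.74 / 460.3 = 0.0037798
20 log₁₀(0.0037798) = -48.45 dB
∠(j450 + 97) = arctan(450/97) = 77.84°
∠L(j450) = −77.84° = -77.84°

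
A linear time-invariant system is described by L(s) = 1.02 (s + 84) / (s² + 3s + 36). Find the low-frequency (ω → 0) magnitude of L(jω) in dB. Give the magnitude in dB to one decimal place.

7.5 dB

L(0) = 1.02 × 84 / 36 = 2.38
20 log₁₀(2.38) = 7.53 dB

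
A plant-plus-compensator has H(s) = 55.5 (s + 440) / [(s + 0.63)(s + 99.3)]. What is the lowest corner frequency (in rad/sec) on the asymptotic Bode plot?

Break frequencies occur at each pole and zero magnitude: 0.63 rad/sec, 99.3 rad/sec, 440 rad/sec.
The lowest is 0.63 rad/sec.

0.63 rad/sec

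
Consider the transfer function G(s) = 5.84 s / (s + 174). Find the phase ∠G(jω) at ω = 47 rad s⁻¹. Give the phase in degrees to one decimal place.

∠(j47) = 90.00°
∠(j47 + 174) = arctan(47/174) = 15.12°
∠G(j47) = 90.00° − 15.12° = 74.88°

74.9°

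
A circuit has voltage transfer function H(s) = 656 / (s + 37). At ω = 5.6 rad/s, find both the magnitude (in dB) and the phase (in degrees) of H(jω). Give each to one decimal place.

|H| = 24.9 dB, ∠H = -8.6°

|j5.6 + 37| = √(5.6² + 37²) = 37.42
|H(j5.6)| = 656 / 37.42 = 17.53
20 log₁₀(17.53) = 24.88 dB
∠(j5.6 + 37) = arctan(5.6/37) = 8.61°
∠H(j5.6) = −8.61° = -8.61°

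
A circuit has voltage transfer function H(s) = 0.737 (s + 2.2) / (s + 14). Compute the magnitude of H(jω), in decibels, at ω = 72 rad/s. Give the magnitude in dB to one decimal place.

|j72 + 2.2| = √(72² + 2.2²) = 72.03
|j72 + 14| = √(72² + 14²) = 73.35
|H(j72)| = 0.737 × 72.03 / 73.35 = 0.72379
20 log₁₀(0.72379) = -2.81 dB

-2.8 dB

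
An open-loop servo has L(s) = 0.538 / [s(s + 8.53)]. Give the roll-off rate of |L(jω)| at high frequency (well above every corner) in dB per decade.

With 0 zeros and 2 poles, the high-frequency asymptotic slope is 20 × (0 − 2) = -40 dB/decade.

-40 dB/decade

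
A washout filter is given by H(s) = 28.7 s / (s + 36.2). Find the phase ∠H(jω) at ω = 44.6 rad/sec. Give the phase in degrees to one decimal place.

∠(j44.6) = 90.00°
∠(j44.6 + 36.2) = arctan(44.6/36.2) = 50.94°
∠H(j44.6) = 90.00° − 50.94° = 39.06°

39.1°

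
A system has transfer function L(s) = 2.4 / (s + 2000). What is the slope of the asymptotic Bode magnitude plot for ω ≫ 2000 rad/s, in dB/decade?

-20 dB/decade

With 0 zeros and 1 pole, the high-frequency asymptotic slope is 20 × (0 − 1) = -20 dB/decade.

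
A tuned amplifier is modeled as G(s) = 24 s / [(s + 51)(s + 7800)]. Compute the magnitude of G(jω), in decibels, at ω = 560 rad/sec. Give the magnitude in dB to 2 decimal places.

-50.30 dB

|j560| = 560
|j560 + 51| = √(560² + 51²) = 562.3
|j560 + 7800| = √(560² + 7800²) = 7820
|G(j560)| = 24 × 560 / (562.3 × 7820) = 0.0030564
20 log₁₀(0.0030564) = -50.296 dB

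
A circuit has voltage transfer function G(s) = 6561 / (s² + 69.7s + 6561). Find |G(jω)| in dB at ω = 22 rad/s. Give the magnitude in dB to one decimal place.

|(j22)² + 69.7(j22) + 6561| = |6077 + j1533.4| = 6267
|G(j22)| = 6561 / 6267 = 1.0468
20 log₁₀(1.0468) = 0.40 dB

0.4 dB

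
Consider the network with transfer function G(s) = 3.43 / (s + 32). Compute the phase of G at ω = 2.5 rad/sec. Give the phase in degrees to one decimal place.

∠(j2.5 + 32) = arctan(2.5/32) = 4.47°
∠G(j2.5) = −4.47° = -4.47°

-4.5°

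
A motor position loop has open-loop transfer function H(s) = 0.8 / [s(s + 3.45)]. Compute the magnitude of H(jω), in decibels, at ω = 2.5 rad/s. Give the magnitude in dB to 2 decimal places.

-22.49 dB

|j2.5 + 3.45| = √(2.5² + 3.45²) = 4.261
|j2.5| = 2.5
|H(j2.5)| = 0.8 / (4.261 × 2.5) = 0.075107
20 log₁₀(0.075107) = -22.486 dB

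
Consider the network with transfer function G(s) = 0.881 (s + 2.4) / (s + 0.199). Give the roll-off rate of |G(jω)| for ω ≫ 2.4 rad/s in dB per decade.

0 dB/decade

With 1 zero and 1 pole, the high-frequency asymptotic slope is 20 × (1 − 1) = 0 dB/decade.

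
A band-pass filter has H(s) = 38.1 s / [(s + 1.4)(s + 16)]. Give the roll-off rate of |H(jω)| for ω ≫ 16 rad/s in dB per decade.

-20 dB/decade

With 1 zero and 2 poles, the high-frequency asymptotic slope is 20 × (1 − 2) = -20 dB/decade.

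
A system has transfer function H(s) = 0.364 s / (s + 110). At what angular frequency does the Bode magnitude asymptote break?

The single real pole at s = −110 gives a corner at ω = 110 rad/sec.

110 rad/sec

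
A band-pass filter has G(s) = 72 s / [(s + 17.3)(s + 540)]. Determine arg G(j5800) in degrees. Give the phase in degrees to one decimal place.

-84.5 deg

∠(j5800) = 90.00°
∠(j5800 + 17.3) = arctan(5800/17.3) = 89.83°
∠(j5800 + 540) = arctan(5800/540) = 84.68°
∠G(j5800) = 90.00° − (89.83° + 84.68°) = -84.51°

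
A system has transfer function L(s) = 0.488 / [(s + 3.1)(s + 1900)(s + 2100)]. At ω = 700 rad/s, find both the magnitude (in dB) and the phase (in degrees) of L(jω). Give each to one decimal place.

|L| = -196.2 dB, ∠L = -128.4°

|j700 + 3.1| = √(700² + 3.1²) = 700
|j700 + 1900| = √(700² + 1900²) = 2025
|j700 + 2100| = √(700² + 2100²) = 2214
|L(j700)| = 0.488 / (700 × 2025 × 2214) = 1.5553e-10
20 log₁₀(1.5553e-10) = -196.16 dB
∠(j700 + 3.1) = arctan(700/3.1) = 89.75°
∠(j700 + 1900) = arctan(700/1900) = 20.22°
∠(j700 + 2100) = arctan(700/2100) = 18.43°
∠L(j700) = − (89.75° + 20.22° + 18.43°) = -128.41°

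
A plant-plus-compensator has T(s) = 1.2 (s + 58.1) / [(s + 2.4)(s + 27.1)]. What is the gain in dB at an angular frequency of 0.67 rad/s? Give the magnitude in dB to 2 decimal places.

0.28 dB

|j0.67 + 58.1| = √(0.67² + 58.1²) = 58.1
|j0.67 + 2.4| = √(0.67² + 2.4²) = 2.492
|j0.67 + 27.1| = √(0.67² + 27.1²) = 27.11
|T(j0.67)| = 1.2 × 58.1 / (2.492 × 27.11) = 1.0322
20 log₁₀(1.0322) = 0.276 dB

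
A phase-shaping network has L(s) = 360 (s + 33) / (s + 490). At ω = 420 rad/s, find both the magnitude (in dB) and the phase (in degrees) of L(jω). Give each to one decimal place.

|j420 + 33| = √(420² + 33²) = 421.3
|j420 + 490| = √(420² + 490²) = 645.4
|L(j420)| = 360 × 421.3 / 645.4 = 235.01
20 log₁₀(235.01) = 47.42 dB
∠(j420 + 33) = arctan(420/33) = 85.51°
∠(j420 + 490) = arctan(420/490) = 40.60°
∠L(j420) = 85.51° − 40.60° = 44.91°

|L| = 47.4 dB, ∠L = 44.9°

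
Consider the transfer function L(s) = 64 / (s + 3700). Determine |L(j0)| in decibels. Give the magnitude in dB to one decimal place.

-35.2 dB

L(0) = 64 / 3700 = 0.017297
20 log₁₀(0.017297) = -35.24 dB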